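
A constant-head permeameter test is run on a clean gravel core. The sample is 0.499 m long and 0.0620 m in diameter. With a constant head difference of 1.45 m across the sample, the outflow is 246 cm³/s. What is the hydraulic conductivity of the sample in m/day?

2420

Cross-sectional area A = π·(d/2)² = π × (0.0620/2)² = 0.003019 m².
Convert discharge: 246 cm³/s = 0.0002460 m³/s.
Darcy's law rearranged: K = Q·L / (A·Δh) = 0.0002460 × 0.499 / (0.003019 × 1.45) = 0.02804 m/s = 2423 m/day.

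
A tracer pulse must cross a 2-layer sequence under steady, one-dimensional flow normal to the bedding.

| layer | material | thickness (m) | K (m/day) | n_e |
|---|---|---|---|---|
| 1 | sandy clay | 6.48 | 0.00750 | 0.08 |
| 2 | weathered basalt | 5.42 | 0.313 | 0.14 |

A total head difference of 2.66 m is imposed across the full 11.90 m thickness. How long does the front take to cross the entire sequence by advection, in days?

423

With flow normal to the layers, continuity requires the same specific discharge q through every layer.
Σ(b_i/K_i) = 6.48/0.00750 + 5.42/0.313 = 881.3 d.
q = Δh / Σ(b_i/K_i) = 2.66 / 881.3 = 0.003018 m/day.
In each layer the seepage velocity is v_i = q/n_i, so the layer transit time is t_i = b_i·n_i / q:
  layer 1 (sandy clay): t_1 = 6.48 × 0.08 / 0.003018 = 171.8 d
  layer 2 (weathered basalt): t_2 = 5.42 × 0.14 / 0.003018 = 251.4 d
Total t = Σ t_i = 423.2 days.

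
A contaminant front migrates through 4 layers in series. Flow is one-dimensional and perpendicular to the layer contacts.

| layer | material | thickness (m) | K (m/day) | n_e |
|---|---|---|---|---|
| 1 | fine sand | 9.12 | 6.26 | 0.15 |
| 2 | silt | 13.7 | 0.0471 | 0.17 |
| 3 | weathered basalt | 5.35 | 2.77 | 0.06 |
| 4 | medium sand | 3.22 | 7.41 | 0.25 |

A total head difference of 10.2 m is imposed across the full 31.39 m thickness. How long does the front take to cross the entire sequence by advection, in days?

139

With flow normal to the layers, continuity requires the same specific discharge q through every layer.
Σ(b_i/K_i) = 9.12/6.26 + 13.7/0.0471 + 5.35/2.77 + 3.22/7.41 = 294.7 d.
q = Δh / Σ(b_i/K_i) = 10.2 / 294.7 = 0.03461 m/day.
In each layer the seepage velocity is v_i = q/n_i, so the layer transit time is t_i = b_i·n_i / q:
  layer 1 (fine sand): t_1 = 9.12 × 0.15 / 0.03461 = 39.52 d
  layer 2 (silt): t_2 = 13.7 × 0.17 / 0.03461 = 67.29 d
  layer 3 (weathered basalt): t_3 = 5.35 × 0.06 / 0.03461 = 9.274 d
  layer 4 (medium sand): t_4 = 3.22 × 0.25 / 0.03461 = 23.26 d
Total t = Σ t_i = 139.3 days.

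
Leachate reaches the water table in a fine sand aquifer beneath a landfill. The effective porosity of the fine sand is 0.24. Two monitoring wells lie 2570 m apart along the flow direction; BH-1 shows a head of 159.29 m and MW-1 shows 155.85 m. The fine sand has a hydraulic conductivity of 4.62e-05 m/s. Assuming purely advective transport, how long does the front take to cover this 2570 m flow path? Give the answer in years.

Convert K: 4.62e-05 m/s × 86400 = 3.992 m/day.
Hydraulic gradient i = (159.29 − 155.85) / 2570 = 3.44 / 2570 = 0.001339.
Darcy flux q = K · i = 3.992 × 0.001339 = 0.005343 m/day.
Seepage velocity v = q / n_e = 0.005343 / 0.24 = 0.02226 m/day.
Travel time t = L / v = 2570 / 0.02226 = 1.154e+05 days = 316.1 years.

316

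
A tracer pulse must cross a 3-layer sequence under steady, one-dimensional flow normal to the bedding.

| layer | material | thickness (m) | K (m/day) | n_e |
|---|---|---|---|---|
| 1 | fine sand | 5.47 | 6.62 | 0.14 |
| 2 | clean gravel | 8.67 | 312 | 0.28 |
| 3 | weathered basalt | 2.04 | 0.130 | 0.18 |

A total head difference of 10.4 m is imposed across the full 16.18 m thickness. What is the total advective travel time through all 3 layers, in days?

5.66

With flow normal to the layers, continuity requires the same specific discharge q through every layer.
Σ(b_i/K_i) = 5.47/6.62 + 8.67/312 + 2.04/0.130 = 16.55 d.
q = Δh / Σ(b_i/K_i) = 10.4 / 16.55 = 0.6285 m/day.
In each layer the seepage velocity is v_i = q/n_i, so the layer transit time is t_i = b_i·n_i / q:
  layer 1 (fine sand): t_1 = 5.47 × 0.14 / 0.6285 = 1.218 d
  layer 2 (clean gravel): t_2 = 8.67 × 0.28 / 0.6285 = 3.862 d
  layer 3 (weathered basalt): t_3 = 2.04 × 0.18 / 0.6285 = 0.5842 d
Total t = Σ t_i = 5.665 days.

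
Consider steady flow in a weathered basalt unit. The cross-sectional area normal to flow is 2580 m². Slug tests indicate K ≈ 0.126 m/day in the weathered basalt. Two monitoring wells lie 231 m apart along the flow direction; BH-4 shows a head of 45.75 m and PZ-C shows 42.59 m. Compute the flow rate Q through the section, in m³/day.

4.45

Hydraulic gradient i = (45.75 − 42.59) / 231 = 3.16 / 231 = 0.01368.
Darcy's law: Q = K · A · i = 0.1260 × 2580 × 0.01368 = 4.447 m³/day.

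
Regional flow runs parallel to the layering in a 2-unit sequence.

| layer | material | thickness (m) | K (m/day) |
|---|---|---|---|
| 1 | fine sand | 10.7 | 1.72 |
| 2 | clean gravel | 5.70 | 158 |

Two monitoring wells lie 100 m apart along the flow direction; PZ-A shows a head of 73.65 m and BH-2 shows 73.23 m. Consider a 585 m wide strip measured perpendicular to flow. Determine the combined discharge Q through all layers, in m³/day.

Flow is parallel to layering, so each bed carries its own Darcy discharge and the transmissivities add.
Σ(K_i·b_i) = 1.72×10.7 + 158×5.70 = 919.0 m²/day.
Hydraulic gradient i = (73.65 − 73.23) / 100 = 0.42 / 100 = 0.004200.
Q = Σ(K_i·b_i) · W · i = 919.0 × 585 × 0.004200 = 2258 m³/day.

2260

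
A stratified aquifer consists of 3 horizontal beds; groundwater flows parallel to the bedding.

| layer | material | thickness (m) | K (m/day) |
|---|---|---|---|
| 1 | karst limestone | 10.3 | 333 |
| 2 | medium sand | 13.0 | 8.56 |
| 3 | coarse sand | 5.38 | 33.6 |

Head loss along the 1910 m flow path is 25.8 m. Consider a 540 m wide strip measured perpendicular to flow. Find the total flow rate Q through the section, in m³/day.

Flow is parallel to layering, so each bed carries its own Darcy discharge and the transmissivities add.
Σ(K_i·b_i) = 333×10.3 + 8.56×13.0 + 33.6×5.38 = 3722 m²/day.
Hydraulic gradient i = Δh / L = 25.8 / 1910 = 0.01351.
Q = Σ(K_i·b_i) · W · i = 3722 × 540 × 0.01351 = 27149 m³/day.

27100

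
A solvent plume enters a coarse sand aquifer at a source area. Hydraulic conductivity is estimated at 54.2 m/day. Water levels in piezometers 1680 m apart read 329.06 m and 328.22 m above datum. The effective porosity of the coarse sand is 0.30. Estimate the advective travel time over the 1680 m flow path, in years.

50.9

Hydraulic gradient i = (329.06 − 328.22) / 1680 = 0.84 / 1680 = 0.0005000.
Darcy flux q = K · i = 54.20 × 0.0005000 = 0.02710 m/day.
Seepage velocity v = q / n_e = 0.02710 / 0.30 = 0.09033 m/day.
Travel time t = L / v = 1680 / 0.09033 = 18598 days = 50.92 years.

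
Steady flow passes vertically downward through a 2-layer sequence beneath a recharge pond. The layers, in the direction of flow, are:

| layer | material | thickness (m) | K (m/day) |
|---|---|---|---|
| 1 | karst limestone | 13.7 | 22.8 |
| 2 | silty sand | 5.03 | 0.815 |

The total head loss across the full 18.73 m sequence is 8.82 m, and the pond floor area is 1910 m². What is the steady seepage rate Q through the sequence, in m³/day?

Flow is perpendicular to layering, so the layers act in series and the equivalent K is the thickness-weighted harmonic mean.
Total thickness L = 13.7 + 5.03 = 18.73 m.
Σ(b_i/K_i) = 13.7/22.8 + 5.03/0.815 = 6.773 d.
K_eq = L / Σ(b_i/K_i) = 18.73 / 6.773 = 2.766 m/day.
Q = K_eq · A · (Δh/L) = 2.766 × 1910 × (8.82/18.73) = 2487 m³/day.

2490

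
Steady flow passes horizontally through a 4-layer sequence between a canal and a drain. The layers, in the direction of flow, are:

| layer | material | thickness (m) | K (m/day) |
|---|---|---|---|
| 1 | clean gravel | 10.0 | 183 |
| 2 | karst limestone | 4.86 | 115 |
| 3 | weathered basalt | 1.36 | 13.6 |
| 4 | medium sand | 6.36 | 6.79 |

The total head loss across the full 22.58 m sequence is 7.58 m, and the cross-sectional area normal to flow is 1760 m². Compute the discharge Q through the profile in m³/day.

11800

Flow is perpendicular to layering, so the layers act in series and the equivalent K is the thickness-weighted harmonic mean.
Total thickness L = 10.0 + 4.86 + 1.36 + 6.36 = 22.58 m.
Σ(b_i/K_i) = 10.0/183 + 4.86/115 + 1.36/13.6 + 6.36/6.79 = 1.134 d.
K_eq = L / Σ(b_i/K_i) = 22.58 / 1.134 = 19.92 m/day.
Q = K_eq · A · (Δh/L) = 19.92 × 1760 × (7.58/22.58) = 11769 m³/day.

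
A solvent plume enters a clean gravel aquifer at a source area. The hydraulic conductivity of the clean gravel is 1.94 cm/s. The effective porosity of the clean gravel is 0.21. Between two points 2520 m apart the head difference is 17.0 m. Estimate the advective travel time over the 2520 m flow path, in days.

46.8

Convert K: 1.94 cm/s × 864 = 1676 m/day.
Hydraulic gradient i = Δh / L = 17.0 / 2520 = 0.006746.
Darcy flux q = K · i = 1676 × 0.006746 = 11.31 m/day.
Seepage velocity v = q / n_e = 11.31 / 0.21 = 53.84 m/day.
Travel time t = L / v = 2520 / 53.84 = 46.80 days.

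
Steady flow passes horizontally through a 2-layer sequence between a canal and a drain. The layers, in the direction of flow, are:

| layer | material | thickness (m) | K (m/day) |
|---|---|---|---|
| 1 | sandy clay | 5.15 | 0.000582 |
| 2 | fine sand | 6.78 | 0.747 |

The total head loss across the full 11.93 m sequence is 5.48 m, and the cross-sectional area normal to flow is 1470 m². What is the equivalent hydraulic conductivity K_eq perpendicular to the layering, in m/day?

Flow is perpendicular to layering, so the layers act in series and the equivalent K is the thickness-weighted harmonic mean.
Total thickness L = 5.15 + 6.78 = 11.93 m.
Σ(b_i/K_i) = 5.15/0.000582 + 6.78/0.747 = 8858 d.
K_eq = L / Σ(b_i/K_i) = 11.93 / 8858 = 0.001347 m/day.

0.00135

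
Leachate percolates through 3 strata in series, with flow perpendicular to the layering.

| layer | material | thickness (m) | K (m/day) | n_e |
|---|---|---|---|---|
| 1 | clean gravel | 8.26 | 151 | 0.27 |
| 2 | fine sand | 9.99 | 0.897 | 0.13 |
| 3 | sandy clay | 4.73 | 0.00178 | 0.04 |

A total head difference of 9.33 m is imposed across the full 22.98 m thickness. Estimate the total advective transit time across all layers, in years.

With flow normal to the layers, continuity requires the same specific discharge q through every layer.
Σ(b_i/K_i) = 8.26/151 + 9.99/0.897 + 4.73/0.00178 = 2668 d.
q = Δh / Σ(b_i/K_i) = 9.33 / 2668 = 0.003496 m/day.
In each layer the seepage velocity is v_i = q/n_i, so the layer transit time is t_i = b_i·n_i / q:
  layer 1 (clean gravel): t_1 = 8.26 × 0.27 / 0.003496 = 637.9 d
  layer 2 (fine sand): t_2 = 9.99 × 0.13 / 0.003496 = 371.4 d
  layer 3 (sandy clay): t_3 = 4.73 × 0.04 / 0.003496 = 54.11 d
Total t = Σ t_i = 1063 days = 2.911 years.

2.91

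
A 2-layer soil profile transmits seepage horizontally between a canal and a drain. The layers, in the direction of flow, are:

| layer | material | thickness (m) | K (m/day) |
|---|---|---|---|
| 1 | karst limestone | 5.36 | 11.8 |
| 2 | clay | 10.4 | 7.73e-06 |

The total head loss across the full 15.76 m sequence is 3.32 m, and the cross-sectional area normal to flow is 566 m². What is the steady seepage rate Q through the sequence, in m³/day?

Flow is perpendicular to layering, so the layers act in series and the equivalent K is the thickness-weighted harmonic mean.
Total thickness L = 5.36 + 10.4 = 15.76 m.
Σ(b_i/K_i) = 5.36/11.8 + 10.4/7.73e-06 = 1.345e+06 d.
K_eq = L / Σ(b_i/K_i) = 15.76 / 1.345e+06 = 1.171e-05 m/day.
Q = K_eq · A · (Δh/L) = 1.171e-05 × 566 × (3.32/15.76) = 0.001397 m³/day.

0.00140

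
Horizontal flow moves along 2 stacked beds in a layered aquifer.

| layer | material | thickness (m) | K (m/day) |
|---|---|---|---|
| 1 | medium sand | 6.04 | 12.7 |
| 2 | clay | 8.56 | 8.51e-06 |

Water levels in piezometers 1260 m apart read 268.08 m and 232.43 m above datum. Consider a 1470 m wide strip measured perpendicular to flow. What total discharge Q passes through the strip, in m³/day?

3190

Flow is parallel to layering, so each bed carries its own Darcy discharge and the transmissivities add.
Σ(K_i·b_i) = 12.7×6.04 + 8.51e-06×8.56 = 76.71 m²/day.
Hydraulic gradient i = (268.08 − 232.43) / 1260 = 35.65 / 1260 = 0.02829.
Q = Σ(K_i·b_i) · W · i = 76.71 × 1470 × 0.02829 = 3190 m³/day.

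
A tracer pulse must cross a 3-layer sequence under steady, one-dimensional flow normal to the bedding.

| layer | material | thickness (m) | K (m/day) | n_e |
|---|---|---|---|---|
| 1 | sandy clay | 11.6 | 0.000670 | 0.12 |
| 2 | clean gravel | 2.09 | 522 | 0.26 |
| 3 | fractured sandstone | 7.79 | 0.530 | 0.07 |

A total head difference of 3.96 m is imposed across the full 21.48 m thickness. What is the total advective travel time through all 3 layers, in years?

With flow normal to the layers, continuity requires the same specific discharge q through every layer.
Σ(b_i/K_i) = 11.6/0.000670 + 2.09/522 + 7.79/0.530 = 17328 d.
q = Δh / Σ(b_i/K_i) = 3.96 / 17328 = 0.0002285 m/day.
In each layer the seepage velocity is v_i = q/n_i, so the layer transit time is t_i = b_i·n_i / q:
  layer 1 (sandy clay): t_1 = 11.6 × 0.12 / 0.0002285 = 6091 d
  layer 2 (clean gravel): t_2 = 2.09 × 0.26 / 0.0002285 = 2378 d
  layer 3 (fractured sandstone): t_3 = 7.79 × 0.07 / 0.0002285 = 2386 d
Total t = Σ t_i = 10855 days = 29.72 years.

29.7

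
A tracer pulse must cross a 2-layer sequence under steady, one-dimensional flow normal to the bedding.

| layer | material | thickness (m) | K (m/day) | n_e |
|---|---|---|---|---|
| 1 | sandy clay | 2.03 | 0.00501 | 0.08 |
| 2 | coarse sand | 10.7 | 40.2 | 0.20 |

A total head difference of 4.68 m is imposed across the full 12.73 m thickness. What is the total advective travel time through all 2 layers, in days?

With flow normal to the layers, continuity requires the same specific discharge q through every layer.
Σ(b_i/K_i) = 2.03/0.00501 + 10.7/40.2 = 405.5 d.
q = Δh / Σ(b_i/K_i) = 4.68 / 405.5 = 0.01154 m/day.
In each layer the seepage velocity is v_i = q/n_i, so the layer transit time is t_i = b_i·n_i / q:
  layer 1 (sandy clay): t_1 = 2.03 × 0.08 / 0.01154 = 14.07 d
  layer 2 (coarse sand): t_2 = 10.7 × 0.20 / 0.01154 = 185.4 d
Total t = Σ t_i = 199.5 days.

199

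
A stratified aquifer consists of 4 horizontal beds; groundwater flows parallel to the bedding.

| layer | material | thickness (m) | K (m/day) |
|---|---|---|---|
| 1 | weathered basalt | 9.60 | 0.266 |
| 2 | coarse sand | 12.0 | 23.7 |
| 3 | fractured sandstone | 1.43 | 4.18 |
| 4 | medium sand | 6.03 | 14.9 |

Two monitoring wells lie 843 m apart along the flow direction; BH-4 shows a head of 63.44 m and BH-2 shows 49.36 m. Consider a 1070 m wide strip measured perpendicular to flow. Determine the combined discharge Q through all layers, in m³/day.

Flow is parallel to layering, so each bed carries its own Darcy discharge and the transmissivities add.
Σ(K_i·b_i) = 0.266×9.60 + 23.7×12.0 + 4.18×1.43 + 14.9×6.03 = 382.8 m²/day.
Hydraulic gradient i = (63.44 − 49.36) / 843 = 14.08 / 843 = 0.01670.
Q = Σ(K_i·b_i) · W · i = 382.8 × 1070 × 0.01670 = 6841 m³/day.

6840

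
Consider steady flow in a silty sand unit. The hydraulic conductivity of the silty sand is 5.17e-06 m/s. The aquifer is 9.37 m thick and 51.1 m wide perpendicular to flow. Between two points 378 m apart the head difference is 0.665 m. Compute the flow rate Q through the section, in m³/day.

Convert K: 5.17e-06 m/s × 86400 = 0.4467 m/day.
Cross-sectional area A = 51.1 × 9.37 = 478.8 m².
Hydraulic gradient i = Δh / L = 0.665 / 378 = 0.001759.
Darcy's law: Q = K · A · i = 0.4467 × 478.8 × 0.001759 = 0.3763 m³/day.

0.376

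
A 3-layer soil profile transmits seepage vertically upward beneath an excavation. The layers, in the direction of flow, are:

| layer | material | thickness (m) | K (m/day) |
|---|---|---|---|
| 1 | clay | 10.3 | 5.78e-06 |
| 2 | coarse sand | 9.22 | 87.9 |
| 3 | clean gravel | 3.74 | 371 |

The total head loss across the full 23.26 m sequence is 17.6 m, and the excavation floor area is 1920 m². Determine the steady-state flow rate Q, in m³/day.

Flow is perpendicular to layering, so the layers act in series and the equivalent K is the thickness-weighted harmonic mean.
Total thickness L = 10.3 + 9.22 + 3.74 = 23.26 m.
Σ(b_i/K_i) = 10.3/5.78e-06 + 9.22/87.9 + 3.74/371 = 1.782e+06 d.
K_eq = L / Σ(b_i/K_i) = 23.26 / 1.782e+06 = 1.305e-05 m/day.
Q = K_eq · A · (Δh/L) = 1.305e-05 × 1920 × (17.6/23.26) = 0.01896 m³/day.

0.0190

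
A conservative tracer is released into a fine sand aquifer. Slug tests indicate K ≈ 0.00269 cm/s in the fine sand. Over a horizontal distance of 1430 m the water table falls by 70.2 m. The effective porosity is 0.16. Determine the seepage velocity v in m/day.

0.713

Convert K: 0.00269 cm/s × 864 = 2.324 m/day.
Hydraulic gradient i = Δh / L = 70.2 / 1430 = 0.04909.
Darcy flux q = K · i = 2.324 × 0.04909 = 0.1141 m/day.
Seepage velocity v = q / n_e = 0.1141 / 0.16 = 0.7131 m/day.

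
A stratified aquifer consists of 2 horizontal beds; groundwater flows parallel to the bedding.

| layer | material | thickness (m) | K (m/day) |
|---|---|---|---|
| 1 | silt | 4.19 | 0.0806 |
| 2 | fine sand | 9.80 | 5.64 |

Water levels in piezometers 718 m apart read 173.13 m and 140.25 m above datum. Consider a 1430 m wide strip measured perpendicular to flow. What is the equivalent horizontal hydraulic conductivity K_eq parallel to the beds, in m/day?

Flow is parallel to layering, so each bed carries its own Darcy discharge and the transmissivities add.
Σ(K_i·b_i) = 0.0806×4.19 + 5.64×9.80 = 55.61 m²/day.
Total thickness b = 13.99 m, so K_eq = Σ(K_i·b_i)/b = 3.975 m/day.

3.97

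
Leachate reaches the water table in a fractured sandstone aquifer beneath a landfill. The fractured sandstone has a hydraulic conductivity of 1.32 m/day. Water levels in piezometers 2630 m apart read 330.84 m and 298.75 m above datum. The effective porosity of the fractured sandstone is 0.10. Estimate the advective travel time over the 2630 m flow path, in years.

44.7

Hydraulic gradient i = (330.84 − 298.75) / 2630 = 32.09 / 2630 = 0.01220.
Darcy flux q = K · i = 1.320 × 0.01220 = 0.01611 m/day.
Seepage velocity v = q / n_e = 0.01611 / 0.10 = 0.1611 m/day.
Travel time t = L / v = 2630 / 0.1611 = 16329 days = 44.71 years.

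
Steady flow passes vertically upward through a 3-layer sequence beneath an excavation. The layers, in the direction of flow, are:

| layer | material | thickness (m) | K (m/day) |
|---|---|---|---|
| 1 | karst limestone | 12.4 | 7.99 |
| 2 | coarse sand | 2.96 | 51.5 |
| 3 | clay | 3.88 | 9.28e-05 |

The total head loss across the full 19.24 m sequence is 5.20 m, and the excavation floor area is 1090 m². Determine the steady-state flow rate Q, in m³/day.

Flow is perpendicular to layering, so the layers act in series and the equivalent K is the thickness-weighted harmonic mean.
Total thickness L = 12.4 + 2.96 + 3.88 = 19.24 m.
Σ(b_i/K_i) = 12.4/7.99 + 2.96/51.5 + 3.88/9.28e-05 = 41812 d.
K_eq = L / Σ(b_i/K_i) = 19.24 / 41812 = 0.0004602 m/day.
Q = K_eq · A · (Δh/L) = 0.0004602 × 1090 × (5.20/19.24) = 0.1356 m³/day.

0.136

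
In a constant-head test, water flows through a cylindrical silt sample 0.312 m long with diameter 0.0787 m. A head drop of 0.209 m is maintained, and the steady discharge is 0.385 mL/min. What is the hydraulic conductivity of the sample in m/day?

Cross-sectional area A = π·(d/2)² = π × (0.0787/2)² = 0.004865 m².
Convert discharge: 0.385 mL/min = 6.417e-09 m³/s.
Darcy's law rearranged: K = Q·L / (A·Δh) = 6.417e-09 × 0.312 / (0.004865 × 0.209) = 1.969e-06 m/s = 0.1701 m/day.

0.170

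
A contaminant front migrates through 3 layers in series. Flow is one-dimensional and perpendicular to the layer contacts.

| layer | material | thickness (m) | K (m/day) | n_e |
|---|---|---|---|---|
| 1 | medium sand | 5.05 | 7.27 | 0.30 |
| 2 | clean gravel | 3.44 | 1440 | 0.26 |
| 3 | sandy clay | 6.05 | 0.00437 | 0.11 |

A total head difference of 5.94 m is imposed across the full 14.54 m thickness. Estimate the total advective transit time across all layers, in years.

With flow normal to the layers, continuity requires the same specific discharge q through every layer.
Σ(b_i/K_i) = 5.05/7.27 + 3.44/1440 + 6.05/0.00437 = 1385 d.
q = Δh / Σ(b_i/K_i) = 5.94 / 1385 = 0.004288 m/day.
In each layer the seepage velocity is v_i = q/n_i, so the layer transit time is t_i = b_i·n_i / q:
  layer 1 (medium sand): t_1 = 5.05 × 0.30 / 0.004288 = 353.3 d
  layer 2 (clean gravel): t_2 = 3.44 × 0.26 / 0.004288 = 208.6 d
  layer 3 (sandy clay): t_3 = 6.05 × 0.11 / 0.004288 = 155.2 d
Total t = Σ t_i = 717.0 days = 1.963 years.

1.96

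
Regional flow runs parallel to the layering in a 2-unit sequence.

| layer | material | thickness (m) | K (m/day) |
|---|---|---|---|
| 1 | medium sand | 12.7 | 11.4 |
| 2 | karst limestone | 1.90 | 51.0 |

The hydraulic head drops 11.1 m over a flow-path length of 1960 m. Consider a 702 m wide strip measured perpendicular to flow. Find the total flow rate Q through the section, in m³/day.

Flow is parallel to layering, so each bed carries its own Darcy discharge and the transmissivities add.
Σ(K_i·b_i) = 11.4×12.7 + 51.0×1.90 = 241.7 m²/day.
Hydraulic gradient i = Δh / L = 11.1 / 1960 = 0.005663.
Q = Σ(K_i·b_i) · W · i = 241.7 × 702 × 0.005663 = 960.8 m³/day.

961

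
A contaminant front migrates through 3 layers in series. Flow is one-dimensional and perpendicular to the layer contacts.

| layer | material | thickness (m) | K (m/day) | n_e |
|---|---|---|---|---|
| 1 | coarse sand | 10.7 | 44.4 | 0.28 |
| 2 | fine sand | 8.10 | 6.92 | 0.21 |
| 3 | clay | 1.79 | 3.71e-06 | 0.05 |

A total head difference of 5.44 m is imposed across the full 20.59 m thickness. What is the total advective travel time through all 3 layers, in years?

1160

With flow normal to the layers, continuity requires the same specific discharge q through every layer.
Σ(b_i/K_i) = 10.7/44.4 + 8.10/6.92 + 1.79/3.71e-06 = 4.825e+05 d.
q = Δh / Σ(b_i/K_i) = 5.44 / 4.825e+05 = 1.128e-05 m/day.
In each layer the seepage velocity is v_i = q/n_i, so the layer transit time is t_i = b_i·n_i / q:
  layer 1 (coarse sand): t_1 = 10.7 × 0.28 / 1.128e-05 = 2.657e+05 d
  layer 2 (fine sand): t_2 = 8.10 × 0.21 / 1.128e-05 = 1.509e+05 d
  layer 3 (clay): t_3 = 1.79 × 0.05 / 1.128e-05 = 7938 d
Total t = Σ t_i = 4.245e+05 days = 1162 years.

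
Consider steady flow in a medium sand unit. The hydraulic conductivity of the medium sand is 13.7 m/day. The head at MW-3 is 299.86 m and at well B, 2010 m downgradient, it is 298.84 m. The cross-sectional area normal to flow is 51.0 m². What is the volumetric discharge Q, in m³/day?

0.355

Hydraulic gradient i = (299.86 − 298.84) / 2010 = 1.02 / 2010 = 0.0005075.
Darcy's law: Q = K · A · i = 13.70 × 51.00 × 0.0005075 = 0.3546 m³/day.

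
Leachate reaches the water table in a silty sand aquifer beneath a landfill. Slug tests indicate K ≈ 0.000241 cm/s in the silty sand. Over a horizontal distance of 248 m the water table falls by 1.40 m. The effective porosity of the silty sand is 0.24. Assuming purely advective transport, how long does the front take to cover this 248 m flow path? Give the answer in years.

Convert K: 0.000241 cm/s × 864 = 0.2082 m/day.
Hydraulic gradient i = Δh / L = 1.40 / 248 = 0.005645.
Darcy flux q = K · i = 0.2082 × 0.005645 = 0.001175 m/day.
Seepage velocity v = q / n_e = 0.001175 / 0.24 = 0.004898 m/day.
Travel time t = L / v = 248 / 0.004898 = 50636 days = 138.6 years.

139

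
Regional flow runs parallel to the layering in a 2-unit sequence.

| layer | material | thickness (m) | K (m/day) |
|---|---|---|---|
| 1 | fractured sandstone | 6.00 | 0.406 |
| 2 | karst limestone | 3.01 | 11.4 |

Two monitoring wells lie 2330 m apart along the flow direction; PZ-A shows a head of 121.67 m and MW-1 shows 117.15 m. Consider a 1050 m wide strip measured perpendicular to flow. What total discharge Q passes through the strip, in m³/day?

74.9

Flow is parallel to layering, so each bed carries its own Darcy discharge and the transmissivities add.
Σ(K_i·b_i) = 0.406×6.00 + 11.4×3.01 = 36.75 m²/day.
Hydraulic gradient i = (121.67 − 117.15) / 2330 = 4.52 / 2330 = 0.001940.
Q = Σ(K_i·b_i) · W · i = 36.75 × 1050 × 0.001940 = 74.86 m³/day.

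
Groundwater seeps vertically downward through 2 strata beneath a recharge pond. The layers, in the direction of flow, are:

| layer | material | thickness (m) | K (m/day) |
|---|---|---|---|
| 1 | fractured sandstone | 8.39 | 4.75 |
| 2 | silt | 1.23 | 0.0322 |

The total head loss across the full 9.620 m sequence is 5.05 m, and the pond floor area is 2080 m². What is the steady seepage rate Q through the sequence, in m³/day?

263

Flow is perpendicular to layering, so the layers act in series and the equivalent K is the thickness-weighted harmonic mean.
Total thickness L = 8.39 + 1.23 = 9.620 m.
Σ(b_i/K_i) = 8.39/4.75 + 1.23/0.0322 = 39.97 d.
K_eq = L / Σ(b_i/K_i) = 9.620 / 39.97 = 0.2407 m/day.
Q = K_eq · A · (Δh/L) = 0.2407 × 2080 × (5.05/9.620) = 262.8 m³/day.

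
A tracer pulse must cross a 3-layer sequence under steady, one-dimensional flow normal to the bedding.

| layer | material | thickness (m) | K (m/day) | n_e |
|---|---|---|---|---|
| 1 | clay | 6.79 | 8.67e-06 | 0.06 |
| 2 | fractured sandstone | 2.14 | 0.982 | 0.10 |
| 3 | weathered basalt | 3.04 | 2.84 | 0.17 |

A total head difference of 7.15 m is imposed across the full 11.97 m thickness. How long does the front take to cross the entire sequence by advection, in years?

341

With flow normal to the layers, continuity requires the same specific discharge q through every layer.
Σ(b_i/K_i) = 6.79/8.67e-06 + 2.14/0.982 + 3.04/2.84 = 7.832e+05 d.
q = Δh / Σ(b_i/K_i) = 7.15 / 7.832e+05 = 9.130e-06 m/day.
In each layer the seepage velocity is v_i = q/n_i, so the layer transit time is t_i = b_i·n_i / q:
  layer 1 (clay): t_1 = 6.79 × 0.06 / 9.130e-06 = 44624 d
  layer 2 (fractured sandstone): t_2 = 2.14 × 0.10 / 9.130e-06 = 23440 d
  layer 3 (weathered basalt): t_3 = 3.04 × 0.17 / 9.130e-06 = 56607 d
Total t = Σ t_i = 1.247e+05 days = 341.3 years.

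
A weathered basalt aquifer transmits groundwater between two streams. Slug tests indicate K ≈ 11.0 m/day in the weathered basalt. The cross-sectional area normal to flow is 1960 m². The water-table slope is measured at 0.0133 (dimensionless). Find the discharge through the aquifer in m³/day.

Hydraulic gradient i = 0.0133.
Darcy's law: Q = K · A · i = 11.00 × 1960 × 0.01330 = 286.7 m³/day.

287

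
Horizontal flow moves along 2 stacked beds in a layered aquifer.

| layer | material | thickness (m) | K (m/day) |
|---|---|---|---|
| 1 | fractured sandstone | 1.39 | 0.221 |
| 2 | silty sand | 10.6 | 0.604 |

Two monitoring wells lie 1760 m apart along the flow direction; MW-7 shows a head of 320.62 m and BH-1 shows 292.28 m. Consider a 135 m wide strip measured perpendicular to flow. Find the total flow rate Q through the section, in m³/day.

Flow is parallel to layering, so each bed carries its own Darcy discharge and the transmissivities add.
Σ(K_i·b_i) = 0.221×1.39 + 0.604×10.6 = 6.710 m²/day.
Hydraulic gradient i = (320.62 − 292.28) / 1760 = 28.34 / 1760 = 0.01610.
Q = Σ(K_i·b_i) · W · i = 6.710 × 135 × 0.01610 = 14.59 m³/day.

14.6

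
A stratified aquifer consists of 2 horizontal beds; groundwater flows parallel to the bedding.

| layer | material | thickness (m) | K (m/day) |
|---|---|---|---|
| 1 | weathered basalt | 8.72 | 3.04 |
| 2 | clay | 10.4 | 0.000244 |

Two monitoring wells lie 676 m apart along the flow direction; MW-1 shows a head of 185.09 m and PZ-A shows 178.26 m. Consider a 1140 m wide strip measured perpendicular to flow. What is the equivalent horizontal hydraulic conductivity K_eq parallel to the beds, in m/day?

Flow is parallel to layering, so each bed carries its own Darcy discharge and the transmissivities add.
Σ(K_i·b_i) = 3.04×8.72 + 0.000244×10.4 = 26.51 m²/day.
Total thickness b = 19.12 m, so K_eq = Σ(K_i·b_i)/b = 1.387 m/day.

1.39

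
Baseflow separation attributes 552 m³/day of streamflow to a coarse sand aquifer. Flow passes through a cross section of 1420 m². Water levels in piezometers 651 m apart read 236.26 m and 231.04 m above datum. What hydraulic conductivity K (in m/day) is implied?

48.5

Hydraulic gradient i = (236.26 − 231.04) / 651 = 5.22 / 651 = 0.008018.
From Q = K·A·i, K = Q / (A·i) = 552 / (1420 × 0.008018) = 48.48 m/day.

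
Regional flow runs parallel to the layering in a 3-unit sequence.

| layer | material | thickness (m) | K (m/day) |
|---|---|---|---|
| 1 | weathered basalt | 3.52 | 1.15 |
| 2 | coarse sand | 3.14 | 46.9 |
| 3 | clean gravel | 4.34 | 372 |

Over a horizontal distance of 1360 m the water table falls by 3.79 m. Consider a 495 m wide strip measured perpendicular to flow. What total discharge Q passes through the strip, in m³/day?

2440

Flow is parallel to layering, so each bed carries its own Darcy discharge and the transmissivities add.
Σ(K_i·b_i) = 1.15×3.52 + 46.9×3.14 + 372×4.34 = 1766 m²/day.
Hydraulic gradient i = Δh / L = 3.79 / 1360 = 0.002787.
Q = Σ(K_i·b_i) · W · i = 1766 × 495 × 0.002787 = 2436 m³/day.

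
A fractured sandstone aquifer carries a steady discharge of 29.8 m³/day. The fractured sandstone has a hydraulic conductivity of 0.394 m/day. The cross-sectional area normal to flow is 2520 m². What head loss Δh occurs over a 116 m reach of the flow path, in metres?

3.48

From Q = K·A·i, i = Q / (K·A) = 29.8 / (0.3940 × 2520) = 0.03001.
Head loss Δh = i · L = 0.03001 × 116 = 3.482 m.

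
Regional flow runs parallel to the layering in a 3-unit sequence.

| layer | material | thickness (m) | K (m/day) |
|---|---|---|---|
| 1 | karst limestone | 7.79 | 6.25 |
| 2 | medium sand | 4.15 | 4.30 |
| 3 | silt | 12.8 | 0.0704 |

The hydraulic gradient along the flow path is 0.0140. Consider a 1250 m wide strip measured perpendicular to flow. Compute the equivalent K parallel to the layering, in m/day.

Flow is parallel to layering, so each bed carries its own Darcy discharge and the transmissivities add.
Σ(K_i·b_i) = 6.25×7.79 + 4.30×4.15 + 0.0704×12.8 = 67.43 m²/day.
Total thickness b = 24.74 m, so K_eq = Σ(K_i·b_i)/b = 2.726 m/day.

2.73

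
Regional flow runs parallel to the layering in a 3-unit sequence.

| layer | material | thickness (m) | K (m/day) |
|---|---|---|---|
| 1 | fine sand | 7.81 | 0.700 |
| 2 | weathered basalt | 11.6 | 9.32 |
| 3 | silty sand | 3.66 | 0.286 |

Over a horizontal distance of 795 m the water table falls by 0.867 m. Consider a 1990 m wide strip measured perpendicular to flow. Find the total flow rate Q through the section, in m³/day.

Flow is parallel to layering, so each bed carries its own Darcy discharge and the transmissivities add.
Σ(K_i·b_i) = 0.700×7.81 + 9.32×11.6 + 0.286×3.66 = 114.6 m²/day.
Hydraulic gradient i = Δh / L = 0.867 / 795 = 0.001091.
Q = Σ(K_i·b_i) · W · i = 114.6 × 1990 × 0.001091 = 248.8 m³/day.

249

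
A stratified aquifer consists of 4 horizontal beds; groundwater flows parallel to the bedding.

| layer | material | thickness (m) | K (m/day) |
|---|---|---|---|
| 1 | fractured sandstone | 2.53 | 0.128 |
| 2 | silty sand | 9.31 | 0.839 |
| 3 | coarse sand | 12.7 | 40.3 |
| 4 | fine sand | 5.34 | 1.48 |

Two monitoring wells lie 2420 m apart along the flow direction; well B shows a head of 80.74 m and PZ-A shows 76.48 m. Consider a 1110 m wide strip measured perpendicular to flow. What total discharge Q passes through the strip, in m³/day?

Flow is parallel to layering, so each bed carries its own Darcy discharge and the transmissivities add.
Σ(K_i·b_i) = 0.128×2.53 + 0.839×9.31 + 40.3×12.7 + 1.48×5.34 = 527.8 m²/day.
Hydraulic gradient i = (80.74 − 76.48) / 2420 = 4.26 / 2420 = 0.001760.
Q = Σ(K_i·b_i) · W · i = 527.8 × 1110 × 0.001760 = 1031 m³/day.

1030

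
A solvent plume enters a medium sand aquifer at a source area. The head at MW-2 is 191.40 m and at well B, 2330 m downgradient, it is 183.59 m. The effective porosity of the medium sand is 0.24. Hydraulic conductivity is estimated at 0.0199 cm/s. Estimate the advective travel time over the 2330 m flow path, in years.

26.6

Convert K: 0.0199 cm/s × 864 = 17.19 m/day.
Hydraulic gradient i = (191.40 − 183.59) / 2330 = 7.81 / 2330 = 0.003352.
Darcy flux q = K · i = 17.19 × 0.003352 = 0.05763 m/day.
Seepage velocity v = q / n_e = 0.05763 / 0.24 = 0.2401 m/day.
Travel time t = L / v = 2330 / 0.2401 = 9703 days = 26.57 years.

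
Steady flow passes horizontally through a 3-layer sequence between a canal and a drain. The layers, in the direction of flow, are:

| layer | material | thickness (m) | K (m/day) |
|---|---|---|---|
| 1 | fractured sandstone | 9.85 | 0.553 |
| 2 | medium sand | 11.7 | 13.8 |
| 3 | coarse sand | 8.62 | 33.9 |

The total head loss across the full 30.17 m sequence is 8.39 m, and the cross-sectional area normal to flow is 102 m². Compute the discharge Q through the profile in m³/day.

Flow is perpendicular to layering, so the layers act in series and the equivalent K is the thickness-weighted harmonic mean.
Total thickness L = 9.85 + 11.7 + 8.62 = 30.17 m.
Σ(b_i/K_i) = 9.85/0.553 + 11.7/13.8 + 8.62/33.9 = 18.91 d.
K_eq = L / Σ(b_i/K_i) = 30.17 / 18.91 = 1.595 m/day.
Q = K_eq · A · (Δh/L) = 1.595 × 102 × (8.39/30.17) = 45.25 m³/day.

45.2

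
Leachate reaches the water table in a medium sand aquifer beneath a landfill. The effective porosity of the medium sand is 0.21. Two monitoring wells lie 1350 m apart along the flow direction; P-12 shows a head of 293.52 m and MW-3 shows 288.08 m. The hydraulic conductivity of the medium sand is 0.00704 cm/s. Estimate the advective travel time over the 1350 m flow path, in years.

31.7

Convert K: 0.00704 cm/s × 864 = 6.083 m/day.
Hydraulic gradient i = (293.52 − 288.08) / 1350 = 5.44 / 1350 = 0.004030.
Darcy flux q = K · i = 6.083 × 0.004030 = 0.02451 m/day.
Seepage velocity v = q / n_e = 0.02451 / 0.21 = 0.1167 m/day.
Travel time t = L / v = 1350 / 0.1167 = 11566 days = 31.67 years.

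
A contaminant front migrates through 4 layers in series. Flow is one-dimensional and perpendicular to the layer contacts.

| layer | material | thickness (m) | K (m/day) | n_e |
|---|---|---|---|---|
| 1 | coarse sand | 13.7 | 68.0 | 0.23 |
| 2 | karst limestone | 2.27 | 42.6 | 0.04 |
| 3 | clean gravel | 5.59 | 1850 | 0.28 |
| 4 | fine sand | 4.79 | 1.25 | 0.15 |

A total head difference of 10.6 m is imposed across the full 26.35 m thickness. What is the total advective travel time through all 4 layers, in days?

With flow normal to the layers, continuity requires the same specific discharge q through every layer.
Σ(b_i/K_i) = 13.7/68.0 + 2.27/42.6 + 5.59/1850 + 4.79/1.25 = 4.090 d.
q = Δh / Σ(b_i/K_i) = 10.6 / 4.090 = 2.592 m/day.
In each layer the seepage velocity is v_i = q/n_i, so the layer transit time is t_i = b_i·n_i / q:
  layer 1 (coarse sand): t_1 = 13.7 × 0.23 / 2.592 = 1.216 d
  layer 2 (karst limestone): t_2 = 2.27 × 0.04 / 2.592 = 0.03503 d
  layer 3 (clean gravel): t_3 = 5.59 × 0.28 / 2.592 = 0.6039 d
  layer 4 (fine sand): t_4 = 4.79 × 0.15 / 2.592 = 0.2772 d
Total t = Σ t_i = 2.132 days.

2.13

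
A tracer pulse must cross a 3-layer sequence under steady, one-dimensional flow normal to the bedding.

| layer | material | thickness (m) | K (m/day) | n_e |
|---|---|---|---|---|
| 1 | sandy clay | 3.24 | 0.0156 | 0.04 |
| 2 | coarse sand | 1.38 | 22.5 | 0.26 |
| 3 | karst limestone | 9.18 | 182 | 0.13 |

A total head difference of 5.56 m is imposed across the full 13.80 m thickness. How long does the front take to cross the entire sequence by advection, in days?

62.9

With flow normal to the layers, continuity requires the same specific discharge q through every layer.
Σ(b_i/K_i) = 3.24/0.0156 + 1.38/22.5 + 9.18/182 = 207.8 d.
q = Δh / Σ(b_i/K_i) = 5.56 / 207.8 = 0.02676 m/day.
In each layer the seepage velocity is v_i = q/n_i, so the layer transit time is t_i = b_i·n_i / q:
  layer 1 (sandy clay): t_1 = 3.24 × 0.04 / 0.02676 = 4.844 d
  layer 2 (coarse sand): t_2 = 1.38 × 0.26 / 0.02676 = 13.41 d
  layer 3 (karst limestone): t_3 = 9.18 × 0.13 / 0.02676 = 44.60 d
Total t = Σ t_i = 62.86 days.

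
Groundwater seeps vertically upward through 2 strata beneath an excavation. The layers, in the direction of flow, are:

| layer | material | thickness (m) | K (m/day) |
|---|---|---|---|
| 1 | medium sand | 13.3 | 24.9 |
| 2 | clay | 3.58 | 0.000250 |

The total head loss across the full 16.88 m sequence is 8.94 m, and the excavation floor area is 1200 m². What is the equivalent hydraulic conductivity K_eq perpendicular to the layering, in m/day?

0.00118

Flow is perpendicular to layering, so the layers act in series and the equivalent K is the thickness-weighted harmonic mean.
Total thickness L = 13.3 + 3.58 = 16.88 m.
Σ(b_i/K_i) = 13.3/24.9 + 3.58/0.000250 = 14321 d.
K_eq = L / Σ(b_i/K_i) = 16.88 / 14321 = 0.001179 m/day.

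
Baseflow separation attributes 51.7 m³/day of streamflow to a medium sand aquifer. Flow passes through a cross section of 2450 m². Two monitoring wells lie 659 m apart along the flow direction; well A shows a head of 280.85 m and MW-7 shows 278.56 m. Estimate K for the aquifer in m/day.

Hydraulic gradient i = (280.85 − 278.56) / 659 = 2.29 / 659 = 0.003475.
From Q = K·A·i, K = Q / (A·i) = 51.7 / (2450 × 0.003475) = 6.073 m/day.

6.07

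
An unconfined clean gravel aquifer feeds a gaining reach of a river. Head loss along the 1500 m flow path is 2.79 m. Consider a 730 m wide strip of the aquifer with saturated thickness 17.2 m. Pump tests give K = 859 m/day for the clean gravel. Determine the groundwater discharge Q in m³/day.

20100

Cross-sectional area A = 730 × 17.2 = 12556 m².
Hydraulic gradient i = Δh / L = 2.79 / 1500 = 0.001860.
Darcy's law: Q = K · A · i = 859.0 × 12556 × 0.001860 = 20061 m³/day.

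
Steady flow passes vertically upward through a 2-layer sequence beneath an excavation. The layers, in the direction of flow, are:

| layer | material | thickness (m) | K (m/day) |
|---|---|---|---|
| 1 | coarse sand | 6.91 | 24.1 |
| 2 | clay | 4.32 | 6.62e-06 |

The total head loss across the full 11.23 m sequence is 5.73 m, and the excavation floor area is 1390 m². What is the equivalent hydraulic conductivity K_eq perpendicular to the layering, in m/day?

Flow is perpendicular to layering, so the layers act in series and the equivalent K is the thickness-weighted harmonic mean.
Total thickness L = 6.91 + 4.32 = 11.23 m.
Σ(b_i/K_i) = 6.91/24.1 + 4.32/6.62e-06 = 6.526e+05 d.
K_eq = L / Σ(b_i/K_i) = 11.23 / 6.526e+05 = 1.721e-05 m/day.

1.72e-05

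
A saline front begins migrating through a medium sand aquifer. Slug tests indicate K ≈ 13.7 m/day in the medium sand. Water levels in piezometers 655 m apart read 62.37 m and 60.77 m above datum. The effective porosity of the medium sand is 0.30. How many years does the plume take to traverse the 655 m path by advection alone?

Hydraulic gradient i = (62.37 − 60.77) / 655 = 1.6 / 655 = 0.002443.
Darcy flux q = K · i = 13.70 × 0.002443 = 0.03347 m/day.
Seepage velocity v = q / n_e = 0.03347 / 0.30 = 0.1116 m/day.
Travel time t = L / v = 655 / 0.1116 = 5872 days = 16.08 years.

16.1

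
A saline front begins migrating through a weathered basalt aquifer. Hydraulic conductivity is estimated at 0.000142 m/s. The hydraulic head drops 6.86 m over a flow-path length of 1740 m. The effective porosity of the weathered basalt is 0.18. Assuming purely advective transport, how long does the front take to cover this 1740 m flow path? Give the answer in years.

Convert K: 0.000142 m/s × 86400 = 12.27 m/day.
Hydraulic gradient i = Δh / L = 6.86 / 1740 = 0.003943.
Darcy flux q = K · i = 12.27 × 0.003943 = 0.04837 m/day.
Seepage velocity v = q / n_e = 0.04837 / 0.18 = 0.2687 m/day.
Travel time t = L / v = 1740 / 0.2687 = 6475 days = 17.73 years.

17.7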